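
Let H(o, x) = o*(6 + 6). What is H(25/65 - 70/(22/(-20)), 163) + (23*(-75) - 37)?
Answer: -142106/143 ≈ -993.75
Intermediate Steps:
H(o, x) = 12*o (H(o, x) = o*12 = 12*o)
H(25/65 - 70/(22/(-20)), 163) + (23*(-75) - 37) = 12*(25/65 - 70/(22/(-20))) + (23*(-75) - 37) = 12*(25*(1/65) - 70/(22*(-1/20))) + (-1725 - 37) = 12*(5/13 - 70/(-11/10)) - 1762 = 12*(5/13 - 70*(-10/11)) - 1762 = 12*(5/13 + 700/11) - 1762 = 12*(9155/143) - 1762 = 109860/143 - 1762 = -142106/143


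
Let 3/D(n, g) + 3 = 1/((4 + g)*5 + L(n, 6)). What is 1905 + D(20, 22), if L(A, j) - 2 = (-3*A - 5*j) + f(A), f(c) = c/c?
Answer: 243711/128 ≈ 1904.0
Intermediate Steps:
f(c) = 1
L(A, j) = 3 - 5*j - 3*A (L(A, j) = 2 + ((-3*A - 5*j) + 1) = 2 + ((-5*j - 3*A) + 1) = 2 + (1 - 5*j - 3*A) = 3 - 5*j - 3*A)
D(n, g) = 3/(-3 + 1/(-7 - 3*n + 5*g)) (D(n, g) = 3/(-3 + 1/((4 + g)*5 + (3 - 5*6 - 3*n))) = 3/(-3 + 1/((20 + 5*g) + (3 - 30 - 3*n))) = 3/(-3 + 1/((20 + 5*g) + (-27 - 3*n))) = 3/(-3 + 1/(-7 - 3*n + 5*g)))
1905 + D(20, 22) = 1905 + 3*(-7 - 3*20 + 5*22)/(22 - 15*22 + 9*20) = 1905 + 3*(-7 - 60 + 110)/(22 - 330 + 180) = 1905 + 3*43/(-128) = 1905 + 3*(-1/128)*43 = 1905 - 129/128 = 243711/128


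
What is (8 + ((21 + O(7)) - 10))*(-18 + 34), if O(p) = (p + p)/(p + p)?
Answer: 320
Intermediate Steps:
O(p) = 1 (O(p) = (2*p)/((2*p)) = (2*p)*(1/(2*p)) = 1)
(8 + ((21 + O(7)) - 10))*(-18 + 34) = (8 + ((21 + 1) - 10))*(-18 + 34) = (8 + (22 - 10))*16 = (8 + 12)*16 = 20*16 = 320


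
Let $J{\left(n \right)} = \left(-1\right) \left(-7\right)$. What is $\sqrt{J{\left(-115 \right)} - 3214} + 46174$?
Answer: $46174 + i \sqrt{3207} \approx 46174.0 + 56.63 i$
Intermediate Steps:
$J{\left(n \right)} = 7$
$\sqrt{J{\left(-115 \right)} - 3214} + 46174 = \sqrt{7 - 3214} + 46174 = \sqrt{-3207} + 46174 = i \sqrt{3207} + 46174 = 46174 + i \sqrt{3207}$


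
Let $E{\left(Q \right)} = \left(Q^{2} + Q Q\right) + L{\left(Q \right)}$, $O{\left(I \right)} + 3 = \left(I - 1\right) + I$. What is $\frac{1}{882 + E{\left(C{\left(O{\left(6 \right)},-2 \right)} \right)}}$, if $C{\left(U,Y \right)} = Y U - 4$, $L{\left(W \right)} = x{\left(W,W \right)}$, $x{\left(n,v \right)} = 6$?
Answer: $\frac{1}{1688} \approx 0.00059242$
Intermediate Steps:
$L{\left(W \right)} = 6$
$O{\left(I \right)} = -4 + 2 I$ ($O{\left(I \right)} = -3 + \left(\left(I - 1\right) + I\right) = -3 + \left(\left(-1 + I\right) + I\right) = -3 + \left(-1 + 2 I\right) = -4 + 2 I$)
$C{\left(U,Y \right)} = -4 + U Y$ ($C{\left(U,Y \right)} = U Y - 4 = -4 + U Y$)
$E{\left(Q \right)} = 6 + 2 Q^{2}$ ($E{\left(Q \right)} = \left(Q^{2} + Q Q\right) + 6 = \left(Q^{2} + Q^{2}\right) + 6 = 2 Q^{2} + 6 = 6 + 2 Q^{2}$)
$\frac{1}{882 + E{\left(C{\left(O{\left(6 \right)},-2 \right)} \right)}} = \frac{1}{882 + \left(6 + 2 \left(-4 + \left(-4 + 2 \cdot 6\right) \left(-2\right)\right)^{2}\right)} = \frac{1}{882 + \left(6 + 2 \left(-4 + \left(-4 + 12\right) \left(-2\right)\right)^{2}\right)} = \frac{1}{882 + \left(6 + 2 \left(-4 + 8 \left(-2\right)\right)^{2}\right)} = \frac{1}{882 + \left(6 + 2 \left(-4 - 16\right)^{2}\right)} = \frac{1}{882 + \left(6 + 2 \left(-20\right)^{2}\right)} = \frac{1}{882 + \left(6 + 2 \cdot 400\right)} = \frac{1}{882 + \left(6 + 800\right)} = \frac{1}{882 + 806} = \frac{1}{1688}$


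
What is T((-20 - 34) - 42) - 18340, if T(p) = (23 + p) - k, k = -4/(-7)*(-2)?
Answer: -128883/7 ≈ -18412.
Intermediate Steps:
k = -8/7 (k = -4*(-⅐)*(-2) = (4/7)*(-2) = -8/7 ≈ -1.1429)
T(p) = 169/7 + p (T(p) = (23 + p) - 1*(-8/7) = (23 + p) + 8/7 = 169/7 + p)
T((-20 - 34) - 42) - 18340 = (169/7 + ((-20 - 34) - 42)) - 18340 = (169/7 + (-54 - 42)) - 18340 = (169/7 - 96) - 18340 = -503/7 - 18340 = -128883/7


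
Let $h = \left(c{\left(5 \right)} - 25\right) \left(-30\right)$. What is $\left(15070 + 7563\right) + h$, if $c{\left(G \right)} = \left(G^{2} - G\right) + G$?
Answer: $22633$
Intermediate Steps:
$c{\left(G \right)} = G^{2}$
$h = 0$ ($h = \left(5^{2} - 25\right) \left(-30\right) = \left(25 - 25\right) \left(-30\right) = 0 \left(-30\right) = 0$)
$\left(15070 + 7563\right) + h = \left(15070 + 7563\right) + 0 = 22633 + 0 = 22633$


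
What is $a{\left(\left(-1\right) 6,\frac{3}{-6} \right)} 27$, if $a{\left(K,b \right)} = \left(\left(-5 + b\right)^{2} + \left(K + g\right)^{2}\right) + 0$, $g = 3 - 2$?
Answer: $\frac{5967}{4} \approx 1491.8$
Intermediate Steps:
$g = 1$
$a{\left(K,b \right)} = \left(1 + K\right)^{2} + \left(-5 + b\right)^{2}$ ($a{\left(K,b \right)} = \left(\left(-5 + b\right)^{2} + \left(K + 1\right)^{2}\right) + 0 = \left(\left(-5 + b\right)^{2} + \left(1 + K\right)^{2}\right) + 0 = \left(\left(1 + K\right)^{2} + \left(-5 + b\right)^{2}\right) + 0 = \left(1 + K\right)^{2} + \left(-5 + b\right)^{2}$)
$a{\left(\left(-1\right) 6,\frac{3}{-6} \right)} 27 = \left(\left(1 - 6\right)^{2} + \left(-5 + \frac{3}{-6}\right)^{2}\right) 27 = \left(\left(1 - 6\right)^{2} + \left(-5 + 3 \left(- \frac{1}{6}\right)\right)^{2}\right) 27 = \left(\left(-5\right)^{2} + \left(-5 - \frac{1}{2}\right)^{2}\right) 27 = \left(25 + \left(- \frac{11}{2}\right)^{2}\right) 27 = \left(25 + \frac{121}{4}\right) 27 = \frac{221}{4} \cdot 27 = \frac{5967}{4}$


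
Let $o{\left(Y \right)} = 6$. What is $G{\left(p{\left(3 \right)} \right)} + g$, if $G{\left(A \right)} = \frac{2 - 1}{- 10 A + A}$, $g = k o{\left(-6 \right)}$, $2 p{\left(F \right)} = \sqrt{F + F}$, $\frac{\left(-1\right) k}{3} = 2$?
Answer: $-36 - \frac{\sqrt{6}}{27} \approx -36.091$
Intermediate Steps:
$k = -6$ ($k = \left(-3\right) 2 = -6$)
$p{\left(F \right)} = \frac{\sqrt{2} \sqrt{F}}{2}$ ($p{\left(F \right)} = \frac{\sqrt{F + F}}{2} = \frac{\sqrt{2 F}}{2} = \frac{\sqrt{2} \sqrt{F}}{2}$)
$g = -36$ ($g = \left(-6\right) 6 = -36$)
$G{\left(A \right)} = - \frac{1}{9 A}$ ($G{\left(A \right)} = 1 \frac{1}{\left(-9\right) A} = 1 \left(- \frac{1}{9 A}\right) = - \frac{1}{9 A}$)
$G{\left(p{\left(3 \right)} \right)} + g = - \frac{1}{9 \frac{\sqrt{2} \sqrt{3}}{2}} - 36 = - \frac{1}{9 \frac{\sqrt{6}}{2}} - 36 = - \frac{\frac{1}{3} \sqrt{6}}{9} - 36 = - \frac{\sqrt{6}}{27} - 36 = -36 - \frac{\sqrt{6}}{27}$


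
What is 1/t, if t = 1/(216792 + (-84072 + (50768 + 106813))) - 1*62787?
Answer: -290301/18227128886 ≈ -1.5927e-5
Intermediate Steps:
t = -18227128886/290301 (t = 1/(216792 + (-84072 + 157581)) - 62787 = 1/(216792 + 73509) - 62787 = 1/290301 - 62787 = -18227128886/290301 ≈ -62787.)
1/t = 1/(-18227128886/290301) = -290301/18227128886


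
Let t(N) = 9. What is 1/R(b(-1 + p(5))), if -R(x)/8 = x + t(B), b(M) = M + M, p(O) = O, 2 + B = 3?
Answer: -1/136 ≈ -0.0073529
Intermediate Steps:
B = 1 (B = -2 + 3 = 1)
b(M) = 2*M
R(x) = -72 - 8*x (R(x) = -8*(x + 9) = -8*(9 + x) = -72 - 8*x)
1/R(b(-1 + p(5))) = 1/(-72 - 16*(-1 + 5)) = 1/(-72 - 16*4) = 1/(-72 - 8*8) = 1/(-72 - 64) = 1/(-136) = -1/136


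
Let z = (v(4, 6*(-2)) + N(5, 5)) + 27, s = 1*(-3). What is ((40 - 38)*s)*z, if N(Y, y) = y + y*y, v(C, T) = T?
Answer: -270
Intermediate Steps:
N(Y, y) = y + y²
s = -3
z = 45 (z = (6*(-2) + 5*(1 + 5)) + 27 = (-12 + 5*6) + 27 = (-12 + 30) + 27 = 18 + 27 = 45)
((40 - 38)*s)*z = ((40 - 38)*(-3))*45 = (2*(-3))*45 = -6*45 = -270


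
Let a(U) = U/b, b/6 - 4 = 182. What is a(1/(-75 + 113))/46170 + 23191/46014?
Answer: 7567908833629/15015728373840 ≈ 0.50400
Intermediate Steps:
b = 1116 (b = 24 + 6*182 = 24 + 1092 = 1116)
a(U) = U/1116
a(1/(-75 + 113))/46170 + 23191/46014 = (1/(1116*(-75 + 113)))/46170 + 23191/46014 = ((1/1116)/38)*(1/46170) + 23191*(1/46014) = ((1/1116)*(1/38))*(1/46170) + 23191/46014 = (1/42408)*(1/46170) + 23191/46014 = 1/1957977360 + 23191/46014 = 7567908833629/15015728373840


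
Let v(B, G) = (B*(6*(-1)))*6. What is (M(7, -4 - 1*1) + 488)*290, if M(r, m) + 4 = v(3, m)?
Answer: 109040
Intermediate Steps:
v(B, G) = -36*B (v(B, G) = (B*(-6))*6 = -6*B*6 = -36*B)
M(r, m) = -112 (M(r, m) = -4 - 36*3 = -4 - 108 = -112)
(M(7, -4 - 1*1) + 488)*290 = (-112 + 488)*290 = 376*290 = 109040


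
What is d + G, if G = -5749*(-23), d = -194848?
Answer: -62621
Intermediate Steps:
G = 132227
d + G = -194848 + 132227 = -62621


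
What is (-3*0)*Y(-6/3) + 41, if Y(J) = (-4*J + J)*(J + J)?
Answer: 41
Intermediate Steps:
Y(J) = -6*J**2 (Y(J) = (-3*J)*(2*J) = -6*J**2)
(-3*0)*Y(-6/3) + 41 = (-3*0)*(-6*(-6/3)**2) + 41 = 0*(-6*(-6*1/3)**2) + 41 = 0*(-6*(-2)**2) + 41 = 0*(-6*4) + 41 = 0*(-24) + 41 = 0 + 41 = 41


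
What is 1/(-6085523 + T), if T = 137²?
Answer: -1/6066754 ≈ -1.6483e-7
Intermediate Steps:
T = 18769
1/(-6085523 + T) = 1/(-6085523 + 18769) = 1/(-6066754) = -1/6066754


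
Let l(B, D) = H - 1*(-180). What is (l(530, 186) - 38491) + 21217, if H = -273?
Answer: -17367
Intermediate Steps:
l(B, D) = -93 (l(B, D) = -273 - 1*(-180) = -273 + 180 = -93)
(l(530, 186) - 38491) + 21217 = (-93 - 38491) + 21217 = -38584 + 21217 = -17367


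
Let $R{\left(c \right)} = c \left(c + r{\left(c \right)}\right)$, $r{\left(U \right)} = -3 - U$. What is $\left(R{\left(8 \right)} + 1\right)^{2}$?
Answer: $529$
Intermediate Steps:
$R{\left(c \right)} = - 3 c$ ($R{\left(c \right)} = c \left(c - \left(3 + c\right)\right) = c \left(-3\right) = - 3 c$)
$\left(R{\left(8 \right)} + 1\right)^{2} = \left(\left(-3\right) 8 + 1\right)^{2} = \left(-24 + 1\right)^{2} = \left(-23\right)^{2} = 529$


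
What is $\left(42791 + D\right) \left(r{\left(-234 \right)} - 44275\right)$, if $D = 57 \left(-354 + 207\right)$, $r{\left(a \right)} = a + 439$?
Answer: $-1516536840$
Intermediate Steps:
$r{\left(a \right)} = 439 + a$
$D = -8379$ ($D = 57 \left(-147\right) = -8379$)
$\left(42791 + D\right) \left(r{\left(-234 \right)} - 44275\right) = \left(42791 - 8379\right) \left(\left(439 - 234\right) - 44275\right) = 34412 \left(205 - 44275\right) = 34412 \left(-44070\right) = -1516536840$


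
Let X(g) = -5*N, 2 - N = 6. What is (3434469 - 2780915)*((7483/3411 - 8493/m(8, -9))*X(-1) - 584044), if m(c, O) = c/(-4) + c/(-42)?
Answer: -25967622471336788/78453 ≈ -3.3100e+11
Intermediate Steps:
N = -4 (N = 2 - 1*6 = 2 - 6 = -4)
m(c, O) = -23*c/84 (m(c, O) = c*(-¼) + c*(-1/42) = -c/4 - c/42 = -23*c/84)
X(g) = 20 (X(g) = -5*(-4) = 20)
(3434469 - 2780915)*((7483/3411 - 8493/m(8, -9))*X(-1) - 584044) = (3434469 - 2780915)*((7483/3411 - 8493/((-23/84*8)))*20 - 584044) = 653554*((7483*(1/3411) - 8493/(-46/21))*20 - 584044) = 653554*((7483/3411 - 8493*(-21/46))*20 - 584044) = 653554*((7483/3411 + 178353/46)*20 - 584044) = 653554*((608706301/156906)*20 - 584044) = 653554*(6087063010/78453 - 584044) = 653554*(-39732940922/78453) = -25967622471336788/78453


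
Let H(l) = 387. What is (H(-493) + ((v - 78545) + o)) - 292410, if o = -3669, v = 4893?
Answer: -369344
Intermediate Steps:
(H(-493) + ((v - 78545) + o)) - 292410 = (387 + ((4893 - 78545) - 3669)) - 292410 = (387 + (-73652 - 3669)) - 292410 = (387 - 77321) - 292410 = -76934 - 292410 = -369344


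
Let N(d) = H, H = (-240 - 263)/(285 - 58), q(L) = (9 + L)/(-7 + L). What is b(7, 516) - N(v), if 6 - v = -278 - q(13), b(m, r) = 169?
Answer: 38866/227 ≈ 171.22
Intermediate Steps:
q(L) = (9 + L)/(-7 + L)
v = 863/3 (v = 6 - (-278 - (9 + 13)/(-7 + 13)) = 6 - (-278 - 22/6) = 6 - (-278 - 1*11/3) = 6 - (-278 - 11/3) = 6 - 1*(-845/3) = 6 + 845/3 = 863/3 ≈ 287.67)
H = -503/227 ≈ -2.2159
N(d) = -503/227
b(7, 516) - N(v) = 169 - 1*(-503/227) = 169 + 503/227 = 38866/227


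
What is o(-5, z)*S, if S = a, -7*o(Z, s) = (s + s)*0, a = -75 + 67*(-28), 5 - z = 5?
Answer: 0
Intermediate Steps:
z = 0 (z = 5 - 1*5 = 5 - 5 = 0)
a = -1951 (a = -75 - 1876 = -1951)
o(Z, s) = 0 (o(Z, s) = -(s + s)*0/7 = -2*s*0/7 = -⅐*0 = 0)
S = -1951
o(-5, z)*S = 0*(-1951) = 0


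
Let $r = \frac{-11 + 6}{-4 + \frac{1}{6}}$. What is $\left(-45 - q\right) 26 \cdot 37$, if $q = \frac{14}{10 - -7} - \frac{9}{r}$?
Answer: $- \frac{3182777}{85} \approx -37444.0$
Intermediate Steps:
$r = \frac{30}{23}$ ($r = - \frac{5}{-4 + \frac{1}{6}} = - \frac{5}{- \frac{23}{6}} = \left(-5\right) \left(- \frac{6}{23}\right) = \frac{30}{23} \approx 1.3043$)
$q = - \frac{1033}{170}$ ($q = \frac{14}{10 - -7} - \frac{9}{\frac{30}{23}} = \frac{14}{10 + 7} - \frac{69}{10} = \frac{14}{17} - \frac{69}{10} = - \frac{1033}{170} \approx -6.0765$)
$\left(-45 - q\right) 26 \cdot 37 = \left(-45 - - \frac{1033}{170}\right) 26 \cdot 37 = \left(-45 + \frac{1033}{170}\right) 962 = \left(- \frac{6617}{170}\right) 962 = - \frac{3182777}{85}$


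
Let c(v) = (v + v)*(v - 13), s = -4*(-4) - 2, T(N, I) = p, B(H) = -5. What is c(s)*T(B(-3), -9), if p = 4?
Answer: 112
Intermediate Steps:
T(N, I) = 4
s = 14 (s = 16 - 2 = 14)
c(v) = 2*v*(-13 + v) (c(v) = (2*v)*(-13 + v) = 2*v*(-13 + v))
c(s)*T(B(-3), -9) = (2*14*(-13 + 14))*4 = (2*14*1)*4 = 28*4 = 112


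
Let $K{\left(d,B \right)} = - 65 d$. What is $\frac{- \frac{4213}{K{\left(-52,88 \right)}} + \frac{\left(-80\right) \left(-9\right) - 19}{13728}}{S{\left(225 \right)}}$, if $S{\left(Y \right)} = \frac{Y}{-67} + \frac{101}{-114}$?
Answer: $\frac{193981013}{688722320} \approx 0.28165$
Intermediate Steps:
$S{\left(Y \right)} = - \frac{101}{114} - \frac{Y}{67}$ ($S{\left(Y \right)} = Y \left(- \frac{1}{67}\right) + 101 \left(- \frac{1}{114}\right) = - \frac{Y}{67} - \frac{101}{114} = - \frac{101}{114} - \frac{Y}{67}$)
$\frac{- \frac{4213}{K{\left(-52,88 \right)}} + \frac{\left(-80\right) \left(-9\right) - 19}{13728}}{S{\left(225 \right)}} = \frac{- \frac{4213}{\left(-65\right) \left(-52\right)} + \frac{\left(-80\right) \left(-9\right) - 19}{13728}}{- \frac{101}{114} - \frac{225}{67}} = \frac{- \frac{4213}{3380} + \left(720 - 19\right) \frac{1}{13728}}{- \frac{101}{114} - \frac{225}{67}} = \frac{\left(-4213\right) \frac{1}{3380} + 701 \cdot \frac{1}{13728}}{- \frac{32417}{7638}} = \left(- \frac{4213}{3380} + \frac{701}{13728}\right) \left(- \frac{7638}{32417}\right) = \left(- \frac{1066667}{892320}\right) \left(- \frac{7638}{32417}\right) = \frac{193981013}{688722320}$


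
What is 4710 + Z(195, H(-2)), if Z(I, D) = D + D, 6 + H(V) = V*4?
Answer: 4682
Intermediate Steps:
H(V) = -6 + 4*V (H(V) = -6 + V*4 = -6 + 4*V)
Z(I, D) = 2*D
4710 + Z(195, H(-2)) = 4710 + 2*(-6 + 4*(-2)) = 4710 + 2*(-6 - 8) = 4710 + 2*(-14) = 4710 - 28 = 4682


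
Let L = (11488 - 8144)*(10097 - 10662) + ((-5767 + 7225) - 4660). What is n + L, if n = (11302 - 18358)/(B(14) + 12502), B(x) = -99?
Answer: -23473453542/12403 ≈ -1.8926e+6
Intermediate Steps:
n = -7056/12403 (n = (11302 - 18358)/(-99 + 12502) = -7056/12403 ≈ -0.56889)
L = -1892562 (L = 3344*(-565) + (1458 - 4660) = -1889360 - 3202 = -1892562)
n + L = -7056/12403 - 1892562 = -23473453542/12403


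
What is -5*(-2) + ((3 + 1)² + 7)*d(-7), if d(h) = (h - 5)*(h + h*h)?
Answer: -11582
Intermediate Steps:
d(h) = (-5 + h)*(h + h²)
-5*(-2) + ((3 + 1)² + 7)*d(-7) = -5*(-2) + ((3 + 1)² + 7)*(-7*(-5 + (-7)² - 4*(-7))) = 10 + (4² + 7)*(-7*(-5 + 49 + 28)) = 10 + (16 + 7)*(-7*72) = 10 + 23*(-504) = 10 - 11592 = -11582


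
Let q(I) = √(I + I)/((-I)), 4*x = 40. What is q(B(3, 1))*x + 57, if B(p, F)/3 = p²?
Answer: 57 - 10*√6/9 ≈ 54.278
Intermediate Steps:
x = 10 (x = (¼)*40 = 10)
B(p, F) = 3*p²
q(I) = -√2/√I (q(I) = √(2*I)*(-1/I) = (√2*√I)*(-1/I) = -√2/√I)
q(B(3, 1))*x + 57 = -√2/√(3*3²)*10 + 57 = -√2/√(3*9)*10 + 57 = -√2/√27*10 + 57 = -√2*√3/9*10 + 57 = -√6/9*10 + 57 = -10*√6/9 + 57 = 57 - 10*√6/9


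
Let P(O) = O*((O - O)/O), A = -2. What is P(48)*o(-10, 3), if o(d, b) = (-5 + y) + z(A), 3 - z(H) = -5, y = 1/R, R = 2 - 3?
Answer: 0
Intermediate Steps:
R = -1
y = -1 (y = 1/(-1) = 1*(-1) = -1)
z(H) = 8 (z(H) = 3 - 1*(-5) = 3 + 5 = 8)
o(d, b) = 2 (o(d, b) = (-5 - 1) + 8 = -6 + 8 = 2)
P(O) = 0 (P(O) = O*(0/O) = O*0 = 0)
P(48)*o(-10, 3) = 0*2 = 0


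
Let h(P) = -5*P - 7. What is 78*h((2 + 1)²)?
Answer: -4056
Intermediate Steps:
h(P) = -7 - 5*P
78*h((2 + 1)²) = 78*(-7 - 5*(2 + 1)²) = 78*(-7 - 5*3²) = 78*(-7 - 5*9) = 78*(-7 - 45) = 78*(-52) = -4056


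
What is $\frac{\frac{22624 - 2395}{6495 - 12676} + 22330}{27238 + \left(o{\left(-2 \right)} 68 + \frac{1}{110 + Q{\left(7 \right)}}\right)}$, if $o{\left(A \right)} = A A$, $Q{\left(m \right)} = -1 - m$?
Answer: $\frac{14076153102}{17344015801} \approx 0.81159$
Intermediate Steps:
$o{\left(A \right)} = A^{2}$
$\frac{\frac{22624 - 2395}{6495 - 12676} + 22330}{27238 + \left(o{\left(-2 \right)} 68 + \frac{1}{110 + Q{\left(7 \right)}}\right)} = \frac{\frac{22624 - 2395}{6495 - 12676} + 22330}{27238 + \left(\left(-2\right)^{2} \cdot 68 + \frac{1}{110 - 8}\right)} = \frac{\frac{20229}{-6181} + 22330}{27238 + \left(4 \cdot 68 + \frac{1}{110 - 8}\right)} = \frac{20229 \left(- \frac{1}{6181}\right) + 22330}{27238 + \left(272 + \frac{1}{110 - 8}\right)} = \frac{- \frac{20229}{6181} + 22330}{27238 + \left(272 + \frac{1}{102}\right)} = \frac{138001501}{6181 \left(27238 + \left(272 + \frac{1}{102}\right)\right)} = \frac{138001501}{6181 \left(27238 + \frac{27745}{102}\right)} = \frac{138001501}{6181 \cdot \frac{2806021}{102}} = \frac{138001501}{6181} \cdot \frac{102}{2806021} = \frac{14076153102}{17344015801}$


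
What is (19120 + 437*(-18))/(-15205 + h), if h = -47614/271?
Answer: -3049834/4168169 ≈ -0.73170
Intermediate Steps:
h = -47614/271 (h = -47614*1/271 = -47614/271 ≈ -175.70)
(19120 + 437*(-18))/(-15205 + h) = (19120 + 437*(-18))/(-15205 - 47614/271) = (19120 - 7866)/(-4168169/271) = 11254*(-271/4168169) = -3049834/4168169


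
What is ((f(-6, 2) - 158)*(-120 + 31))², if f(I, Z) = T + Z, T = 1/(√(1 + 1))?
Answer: 385538833/2 - 1235676*√2 ≈ 1.9102e+8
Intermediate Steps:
T = √2/2 (T = 1/(√2) = √2/2 ≈ 0.70711)
f(I, Z) = Z + √2/2 (f(I, Z) = √2/2 + Z = Z + √2/2)
((f(-6, 2) - 158)*(-120 + 31))² = (((2 + √2/2) - 158)*(-120 + 31))² = ((-156 + √2/2)*(-89))² = (13884 - 89*√2/2)²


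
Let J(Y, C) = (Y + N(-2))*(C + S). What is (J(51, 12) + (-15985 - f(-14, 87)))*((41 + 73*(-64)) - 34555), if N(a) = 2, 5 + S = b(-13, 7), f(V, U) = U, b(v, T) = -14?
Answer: 644335398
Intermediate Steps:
S = -19 (S = -5 - 14 = -19)
J(Y, C) = (-19 + C)*(2 + Y) (J(Y, C) = (Y + 2)*(C - 19) = (2 + Y)*(-19 + C) = (-19 + C)*(2 + Y))
(J(51, 12) + (-15985 - f(-14, 87)))*((41 + 73*(-64)) - 34555) = ((-38 - 19*51 + 2*12 + 12*51) + (-15985 - 1*87))*((41 + 73*(-64)) - 34555) = ((-38 - 969 + 24 + 612) + (-15985 - 87))*((41 - 4672) - 34555) = (-371 - 16072)*(-4631 - 34555) = -16443*(-39186) = 644335398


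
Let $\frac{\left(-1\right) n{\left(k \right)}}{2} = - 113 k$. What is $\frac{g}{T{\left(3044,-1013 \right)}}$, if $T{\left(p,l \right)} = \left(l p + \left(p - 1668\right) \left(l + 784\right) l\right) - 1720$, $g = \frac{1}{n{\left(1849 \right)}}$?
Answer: $\frac{1}{132096264582440} \approx 7.5702 \cdot 10^{-15}$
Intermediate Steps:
$n{\left(k \right)} = 226 k$ ($n{\left(k \right)} = - 2 \left(- 113 k\right) = 226 k$)
$g = \frac{1}{417874}$ ($g = \frac{1}{226 \cdot 1849} = \frac{1}{417874} \approx 2.3931 \cdot 10^{-6}$)
$T{\left(p,l \right)} = -1720 + l p + l \left(-1668 + p\right) \left(784 + l\right)$ ($T{\left(p,l \right)} = \left(l p + \left(-1668 + p\right) \left(784 + l\right) l\right) - 1720 = \left(l p + l \left(-1668 + p\right) \left(784 + l\right)\right) - 1720 = -1720 + l p + l \left(-1668 + p\right) \left(784 + l\right)$)
$\frac{g}{T{\left(3044,-1013 \right)}} = \frac{1}{417874 \left(-1720 - -1324712256 - 1668 \left(-1013\right)^{2} + 3044 \left(-1013\right)^{2} + 785 \left(-1013\right) 3044\right)} = \frac{1}{417874 \left(-1720 + 1324712256 - 1711649892 + 3044 \cdot 1026169 - 2420604020\right)} = \frac{1}{417874 \left(-1720 + 1324712256 - 1711649892 + 3123658436 - 2420604020\right)} = \frac{1}{417874 \cdot 316115060} = \frac{1}{417874} \cdot \frac{1}{316115060} = \frac{1}{132096264582440}$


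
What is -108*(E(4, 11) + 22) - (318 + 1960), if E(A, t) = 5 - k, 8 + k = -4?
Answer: -6490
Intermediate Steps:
k = -12 (k = -8 - 4 = -12)
E(A, t) = 17 (E(A, t) = 5 - 1*(-12) = 5 + 12 = 17)
-108*(E(4, 11) + 22) - (318 + 1960) = -108*(17 + 22) - (318 + 1960) = -108*39 - 1*2278 = -4212 - 2278 = -6490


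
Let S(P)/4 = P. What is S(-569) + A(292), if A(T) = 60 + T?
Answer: -1924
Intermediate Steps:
S(P) = 4*P
S(-569) + A(292) = 4*(-569) + (60 + 292) = -2276 + 352 = -1924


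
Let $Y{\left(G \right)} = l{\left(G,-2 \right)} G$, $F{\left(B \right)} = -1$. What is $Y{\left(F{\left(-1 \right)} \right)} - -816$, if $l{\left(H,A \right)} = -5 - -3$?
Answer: $818$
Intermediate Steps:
$l{\left(H,A \right)} = -2$ ($l{\left(H,A \right)} = -5 + 3 = -2$)
$Y{\left(G \right)} = - 2 G$
$Y{\left(F{\left(-1 \right)} \right)} - -816 = \left(-2\right) \left(-1\right) - -816 = 2 + 816 = 818$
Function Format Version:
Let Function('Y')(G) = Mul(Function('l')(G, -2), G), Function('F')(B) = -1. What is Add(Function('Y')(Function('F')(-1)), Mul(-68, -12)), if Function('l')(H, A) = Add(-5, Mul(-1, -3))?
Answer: 818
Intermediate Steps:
Function('l')(H, A) = -2 (Function('l')(H, A) = Add(-5, 3) = -2)
Function('Y')(G) = Mul(-2, G)
Add(Function('Y')(Function('F')(-1)), Mul(-68, -12)) = Add(Mul(-2, -1), Mul(-68, -12)) = Add(2, 816) = 818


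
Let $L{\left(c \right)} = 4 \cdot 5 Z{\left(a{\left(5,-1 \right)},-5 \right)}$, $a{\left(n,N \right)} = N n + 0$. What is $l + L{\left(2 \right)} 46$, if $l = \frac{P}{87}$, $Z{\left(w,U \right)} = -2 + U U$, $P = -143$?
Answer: $\frac{1840777}{87} \approx 21158.0$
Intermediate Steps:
$a{\left(n,N \right)} = N n$
$Z{\left(w,U \right)} = -2 + U^{2}$
$L{\left(c \right)} = 460$ ($L{\left(c \right)} = 4 \cdot 5 \left(-2 + \left(-5\right)^{2}\right) = 20 \left(-2 + 25\right) = 20 \cdot 23 = 460$)
$l = - \frac{143}{87} \approx -1.6437$
$l + L{\left(2 \right)} 46 = - \frac{143}{87} + 460 \cdot 46 = - \frac{143}{87} + 21160 = \frac{1840777}{87}$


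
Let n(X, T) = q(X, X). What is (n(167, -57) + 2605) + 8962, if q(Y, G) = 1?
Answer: 11568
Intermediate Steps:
n(X, T) = 1
(n(167, -57) + 2605) + 8962 = (1 + 2605) + 8962 = 2606 + 8962 = 11568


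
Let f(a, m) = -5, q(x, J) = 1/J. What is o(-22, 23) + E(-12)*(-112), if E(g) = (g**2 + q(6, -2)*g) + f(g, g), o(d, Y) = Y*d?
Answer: -16746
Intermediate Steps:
E(g) = -5 + g**2 - g/2 (E(g) = (g**2 + g/(-2)) - 5 = (g**2 - g/2) - 5 = -5 + g**2 - g/2)
o(-22, 23) + E(-12)*(-112) = 23*(-22) + (-5 + (-12)**2 - 1/2*(-12))*(-112) = -506 + (-5 + 144 + 6)*(-112) = -506 + 145*(-112) = -506 - 16240 = -16746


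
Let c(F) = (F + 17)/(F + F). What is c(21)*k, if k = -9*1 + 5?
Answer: -76/21 ≈ -3.6190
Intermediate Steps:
c(F) = (17 + F)/(2*F) (c(F) = (17 + F)/((2*F)) = (17 + F)*(1/(2*F)) = (17 + F)/(2*F))
k = -4 (k = -9 + 5 = -4)
c(21)*k = ((1/2)*(17 + 21)/21)*(-4) = ((1/2)*(1/21)*38)*(-4) = (19/21)*(-4) = -76/21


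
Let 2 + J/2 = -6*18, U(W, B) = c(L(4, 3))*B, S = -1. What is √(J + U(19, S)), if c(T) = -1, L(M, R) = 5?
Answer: I*√219 ≈ 14.799*I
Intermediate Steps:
U(W, B) = -B
J = -220 (J = -4 + 2*(-6*18) = -4 + 2*(-108) = -4 - 216 = -220)
√(J + U(19, S)) = √(-220 - 1*(-1)) = √(-220 + 1) = √(-219) = I*√219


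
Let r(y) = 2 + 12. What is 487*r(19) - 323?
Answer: 6495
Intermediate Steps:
r(y) = 14
487*r(19) - 323 = 487*14 - 323 = 6818 - 323 = 6495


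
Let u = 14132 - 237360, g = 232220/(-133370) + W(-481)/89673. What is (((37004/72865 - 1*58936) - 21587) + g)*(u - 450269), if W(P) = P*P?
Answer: 1575309578857639978353924/29048088894955 ≈ 5.4231e+10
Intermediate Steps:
W(P) = P²
g = 1003275251/1195968801 (g = 232220/(-133370) + (-481)²/89673 = 232220*(-1/133370) + 231361*(1/89673) = -23222/13337 + 231361/89673 = 1003275251/1195968801 ≈ 0.83888)
u = -223228
(((37004/72865 - 1*58936) - 21587) + g)*(u - 450269) = (((37004/72865 - 1*58936) - 21587) + 1003275251/1195968801)*(-223228 - 450269) = (((37004*(1/72865) - 58936) - 21587) + 1003275251/1195968801)*(-673497) = (((37004/72865 - 58936) - 21587) + 1003275251/1195968801)*(-673497) = ((-4294334636/72865 - 21587) + 1003275251/1195968801)*(-673497) = (-5867271391/72865 + 1003275251/1195968801)*(-673497) = -7017000426984708076/87144266684865*(-673497) = 1575309578857639978353924/29048088894955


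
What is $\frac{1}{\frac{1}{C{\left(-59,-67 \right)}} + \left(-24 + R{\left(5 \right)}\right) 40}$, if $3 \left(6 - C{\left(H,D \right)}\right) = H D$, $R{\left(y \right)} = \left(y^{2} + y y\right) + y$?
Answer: $\frac{3935}{4879397} \approx 0.00080645$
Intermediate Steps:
$R{\left(y \right)} = y + 2 y^{2}$ ($R{\left(y \right)} = \left(y^{2} + y^{2}\right) + y = 2 y^{2} + y = y + 2 y^{2}$)
$C{\left(H,D \right)} = 6 - \frac{D H}{3}$ ($C{\left(H,D \right)} = 6 - \frac{H D}{3} = 6 - \frac{D H}{3}$)
$\frac{1}{\frac{1}{C{\left(-59,-67 \right)}} + \left(-24 + R{\left(5 \right)}\right) 40} = \frac{1}{\frac{1}{6 - \left(- \frac{67}{3}\right) \left(-59\right)} + \left(-24 + 5 \left(1 + 2 \cdot 5\right)\right) 40} = \frac{1}{\frac{1}{6 - \frac{3953}{3}} + \left(-24 + 5 \left(1 + 10\right)\right) 40} = \frac{1}{\frac{1}{- \frac{3935}{3}} + \left(-24 + 5 \cdot 11\right) 40} = \frac{1}{- \frac{3}{3935} + \left(-24 + 55\right) 40} = \frac{1}{- \frac{3}{3935} + 31 \cdot 40} = \frac{1}{- \frac{3}{3935} + 1240} = \frac{1}{\frac{4879397}{3935}} = \frac{3935}{4879397}$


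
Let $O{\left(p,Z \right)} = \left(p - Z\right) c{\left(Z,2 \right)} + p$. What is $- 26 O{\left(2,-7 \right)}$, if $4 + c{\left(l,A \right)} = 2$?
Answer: $416$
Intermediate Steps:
$c{\left(l,A \right)} = -2$ ($c{\left(l,A \right)} = -4 + 2 = -2$)
$O{\left(p,Z \right)} = - p + 2 Z$ ($O{\left(p,Z \right)} = \left(p - Z\right) \left(-2\right) + p = \left(- 2 p + 2 Z\right) + p = - p + 2 Z$)
$- 26 O{\left(2,-7 \right)} = - 26 \left(\left(-1\right) 2 + 2 \left(-7\right)\right) = - 26 \left(-2 - 14\right) = \left(-26\right) \left(-16\right) = 416$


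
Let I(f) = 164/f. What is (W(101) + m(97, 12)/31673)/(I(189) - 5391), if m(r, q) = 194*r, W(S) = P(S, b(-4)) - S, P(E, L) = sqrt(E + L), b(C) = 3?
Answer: 1794177/96317593 - 378*sqrt(26)/1018735 ≈ 0.016736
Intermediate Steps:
W(S) = sqrt(3 + S) - S (W(S) = sqrt(S + 3) - S = sqrt(3 + S) - S)
(W(101) + m(97, 12)/31673)/(I(189) - 5391) = ((sqrt(3 + 101) - 1*101) + (194*97)/31673)/(164/189 - 5391) = ((sqrt(104) - 101) + 18818*(1/31673))/(164*(1/189) - 5391) = ((2*sqrt(26) - 101) + 18818/31673)/(164/189 - 5391) = ((-101 + 2*sqrt(26)) + 18818/31673)/(-1018735/189) = (-3180155/31673 + 2*sqrt(26))*(-189/1018735) = 1794177/96317593 - 378*sqrt(26)/1018735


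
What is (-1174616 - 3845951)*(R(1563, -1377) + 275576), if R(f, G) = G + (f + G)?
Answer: -1377568276295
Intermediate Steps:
R(f, G) = f + 2*G (R(f, G) = G + (G + f) = f + 2*G)
(-1174616 - 3845951)*(R(1563, -1377) + 275576) = (-1174616 - 3845951)*((1563 + 2*(-1377)) + 275576) = -5020567*((1563 - 2754) + 275576) = -5020567*(-1191 + 275576) = -5020567*274385 = -1377568276295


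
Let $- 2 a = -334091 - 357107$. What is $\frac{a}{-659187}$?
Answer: $- \frac{345599}{659187} \approx -0.52428$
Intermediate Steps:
$a = 345599$ ($a = - \frac{-334091 - 357107}{2} = \left(- \frac{1}{2}\right) \left(-691198\right) = 345599$)
$\frac{a}{-659187} = \frac{345599}{-659187} = 345599 \left(- \frac{1}{659187}\right) = - \frac{345599}{659187}$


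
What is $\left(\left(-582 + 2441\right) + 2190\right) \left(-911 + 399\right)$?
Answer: $-2073088$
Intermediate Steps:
$\left(\left(-582 + 2441\right) + 2190\right) \left(-911 + 399\right) = \left(1859 + 2190\right) \left(-512\right) = 4049 \left(-512\right) = -2073088$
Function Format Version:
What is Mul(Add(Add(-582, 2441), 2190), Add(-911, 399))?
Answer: -2073088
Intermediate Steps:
Mul(Add(Add(-582, 2441), 2190), Add(-911, 399)) = Mul(Add(1859, 2190), -512) = Mul(4049, -512) = -2073088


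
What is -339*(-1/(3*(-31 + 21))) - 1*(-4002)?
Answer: 39907/10 ≈ 3990.7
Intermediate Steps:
-339*(-1/(3*(-31 + 21))) - 1*(-4002) = -339/((-10*(-3))) + 4002 = -339/30 + 4002 = -339*1/30 + 4002 = -113/10 + 4002 = 39907/10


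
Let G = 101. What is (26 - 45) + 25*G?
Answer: 2506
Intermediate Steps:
(26 - 45) + 25*G = (26 - 45) + 25*101 = -19 + 2525 = 2506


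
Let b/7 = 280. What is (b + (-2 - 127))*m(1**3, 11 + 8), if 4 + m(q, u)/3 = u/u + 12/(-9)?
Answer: -23803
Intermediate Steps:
b = 1960 (b = 7*280 = 1960)
m(q, u) = -13 (m(q, u) = -12 + 3*(u/u + 12/(-9)) = -12 + 3*(1 + 12*(-1/9)) = -12 + 3*(1 - 4/3) = -12 + 3*(-1/3) = -12 - 1 = -13)
(b + (-2 - 127))*m(1**3, 11 + 8) = (1960 + (-2 - 127))*(-13) = (1960 - 129)*(-13) = 1831*(-13) = -23803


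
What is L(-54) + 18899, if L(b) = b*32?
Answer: 17171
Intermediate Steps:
L(b) = 32*b
L(-54) + 18899 = 32*(-54) + 18899 = -1728 + 18899 = 17171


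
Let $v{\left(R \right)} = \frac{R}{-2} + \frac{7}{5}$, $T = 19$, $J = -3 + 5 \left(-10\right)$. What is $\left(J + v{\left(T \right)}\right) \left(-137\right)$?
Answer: $\frac{83707}{10} \approx 8370.7$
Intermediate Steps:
$J = -53$ ($J = -3 - 50 = -53$)
$v{\left(R \right)} = \frac{7}{5} - \frac{R}{2}$ ($v{\left(R \right)} = R \left(- \frac{1}{2}\right) + 7 \cdot \frac{1}{5} = - \frac{R}{2} + \frac{7}{5} = \frac{7}{5} - \frac{R}{2}$)
$\left(J + v{\left(T \right)}\right) \left(-137\right) = \left(-53 + \left(\frac{7}{5} - \frac{19}{2}\right)\right) \left(-137\right) = \left(-53 - \frac{81}{10}\right) \left(-137\right) = \left(- \frac{611}{10}\right) \left(-137\right) = \frac{83707}{10}$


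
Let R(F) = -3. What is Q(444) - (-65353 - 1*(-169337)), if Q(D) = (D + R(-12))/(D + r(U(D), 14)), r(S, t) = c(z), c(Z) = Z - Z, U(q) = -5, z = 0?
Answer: -15389485/148 ≈ -1.0398e+5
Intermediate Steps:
c(Z) = 0
r(S, t) = 0
Q(D) = (-3 + D)/D (Q(D) = (D - 3)/(D + 0) = (-3 + D)/D)
Q(444) - (-65353 - 1*(-169337)) = (-3 + 444)/444 - (-65353 - 1*(-169337)) = (1/444)*441 - (-65353 + 169337) = 147/148 - 1*103984 = 147/148 - 103984 = -15389485/148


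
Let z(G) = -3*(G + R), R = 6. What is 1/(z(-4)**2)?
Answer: 1/36 ≈ 0.027778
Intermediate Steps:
z(G) = -18 - 3*G (z(G) = -3*(G + 6) = -3*(6 + G) = -18 - 3*G)
1/(z(-4)**2) = 1/((-18 - 3*(-4))**2) = 1/((-18 + 12)**2) = 1/((-6)**2) = 1/36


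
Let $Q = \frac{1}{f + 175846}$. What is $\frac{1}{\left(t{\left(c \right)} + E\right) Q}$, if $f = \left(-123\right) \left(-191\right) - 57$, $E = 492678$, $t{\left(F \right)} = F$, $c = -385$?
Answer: $\frac{199282}{492293} \approx 0.4048$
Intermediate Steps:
$f = 23436$ ($f = 23493 - 57 = 23436$)
$Q = \frac{1}{199282}$ ($Q = \frac{1}{23436 + 175846} = \frac{1}{199282} \approx 5.018 \cdot 10^{-6}$)
$\frac{1}{\left(t{\left(c \right)} + E\right) Q} = \frac{\frac{1}{\frac{1}{199282}}}{-385 + 492678} = \frac{1}{492293} \cdot 199282 = \frac{199282}{492293}$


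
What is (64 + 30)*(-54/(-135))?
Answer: 188/5 ≈ 37.600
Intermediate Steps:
(64 + 30)*(-54/(-135)) = 94*(-54*(-1/135)) = 94*(⅖) = 188/5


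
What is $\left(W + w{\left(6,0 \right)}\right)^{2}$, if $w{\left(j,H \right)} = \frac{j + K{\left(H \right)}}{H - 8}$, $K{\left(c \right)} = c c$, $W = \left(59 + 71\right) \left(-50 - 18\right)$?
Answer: $\frac{1250541769}{16} \approx 7.8159 \cdot 10^{7}$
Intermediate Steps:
$W = -8840$ ($W = 130 \left(-68\right) = -8840$)
$K{\left(c \right)} = c^{2}$
$w{\left(j,H \right)} = \frac{j + H^{2}}{-8 + H}$ ($w{\left(j,H \right)} = \frac{j + H^{2}}{H - 8} = \frac{j + H^{2}}{-8 + H}$)
$\left(W + w{\left(6,0 \right)}\right)^{2} = \left(-8840 + \frac{6 + 0^{2}}{-8 + 0}\right)^{2} = \left(-8840 + \frac{6 + 0}{-8}\right)^{2} = \left(-8840 - \frac{3}{4}\right)^{2} = \left(- \frac{35363}{4}\right)^{2} = \frac{1250541769}{16}$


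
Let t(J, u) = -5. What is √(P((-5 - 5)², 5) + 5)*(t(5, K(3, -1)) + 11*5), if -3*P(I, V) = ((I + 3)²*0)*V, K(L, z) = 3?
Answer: 50*√5 ≈ 111.80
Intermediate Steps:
P(I, V) = 0 (P(I, V) = -(I + 3)²*0*V/3 = -(3 + I)²*0*V/3 = -0*V = -⅓*0 = 0)
√(P((-5 - 5)², 5) + 5)*(t(5, K(3, -1)) + 11*5) = √(0 + 5)*(-5 + 11*5) = √5*(-5 + 55) = √5*50 = 50*√5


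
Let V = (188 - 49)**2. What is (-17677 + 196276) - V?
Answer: 159278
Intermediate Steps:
V = 19321 (V = 139**2 = 19321)
(-17677 + 196276) - V = (-17677 + 196276) - 1*19321 = 178599 - 19321 = 159278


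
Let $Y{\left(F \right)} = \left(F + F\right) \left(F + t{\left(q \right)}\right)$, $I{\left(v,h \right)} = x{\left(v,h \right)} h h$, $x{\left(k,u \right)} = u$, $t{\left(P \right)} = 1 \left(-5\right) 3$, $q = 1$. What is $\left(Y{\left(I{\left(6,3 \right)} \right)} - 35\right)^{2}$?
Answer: $375769$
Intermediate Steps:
$t{\left(P \right)} = -15$ ($t{\left(P \right)} = \left(-5\right) 3 = -15$)
$I{\left(v,h \right)} = h^{3}$ ($I{\left(v,h \right)} = h h h = h^{2} h = h^{3}$)
$Y{\left(F \right)} = 2 F \left(-15 + F\right)$ ($Y{\left(F \right)} = \left(F + F\right) \left(F - 15\right) = 2 F \left(-15 + F\right)$)
$\left(Y{\left(I{\left(6,3 \right)} \right)} - 35\right)^{2} = \left(2 \cdot 3^{3} \left(-15 + 3^{3}\right) - 35\right)^{2} = \left(2 \cdot 27 \left(-15 + 27\right) - 35\right)^{2} = \left(2 \cdot 27 \cdot 12 - 35\right)^{2} = \left(648 - 35\right)^{2} = 613^{2} = 375769$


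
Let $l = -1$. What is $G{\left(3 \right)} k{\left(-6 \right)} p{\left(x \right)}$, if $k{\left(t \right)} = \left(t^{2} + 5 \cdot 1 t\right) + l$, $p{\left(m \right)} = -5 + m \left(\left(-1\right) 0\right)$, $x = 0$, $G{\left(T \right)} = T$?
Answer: $-75$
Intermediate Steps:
$p{\left(m \right)} = -5$ ($p{\left(m \right)} = -5 + m 0 = -5 + 0 = -5$)
$k{\left(t \right)} = -1 + t^{2} + 5 t$ ($k{\left(t \right)} = \left(t^{2} + 5 \cdot 1 t\right) - 1 = \left(t^{2} + 5 t\right) - 1 = -1 + t^{2} + 5 t$)
$G{\left(3 \right)} k{\left(-6 \right)} p{\left(x \right)} = 3 \left(-1 + \left(-6\right)^{2} + 5 \left(-6\right)\right) \left(-5\right) = 3 \left(-1 + 36 - 30\right) \left(-5\right) = 3 \cdot 5 \left(-5\right) = 15 \left(-5\right) = -75$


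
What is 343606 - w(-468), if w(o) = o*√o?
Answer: 343606 + 2808*I*√13 ≈ 3.4361e+5 + 10124.0*I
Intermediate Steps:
w(o) = o^(3/2)
343606 - w(-468) = 343606 - (-468)^(3/2) = 343606 - (-2808)*I*√13 = 343606 + 2808*I*√13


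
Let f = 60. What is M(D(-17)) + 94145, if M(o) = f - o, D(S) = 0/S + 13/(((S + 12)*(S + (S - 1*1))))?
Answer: 16485862/175 ≈ 94205.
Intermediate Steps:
D(S) = 13/((-1 + 2*S)*(12 + S)) (D(S) = 0 + 13/(((12 + S)*(S + (S - 1)))) = 0 + 13/(((12 + S)*(S + (-1 + S)))) = 0 + 13/(((12 + S)*(-1 + 2*S))) = 0 + 13/(((-1 + 2*S)*(12 + S))) = 0 + 13*(1/((-1 + 2*S)*(12 + S))) = 0 + 13/((-1 + 2*S)*(12 + S)) = 13/((-1 + 2*S)*(12 + S)))
M(o) = 60 - o
M(D(-17)) + 94145 = (60 - 13/(-12 + 2*(-17)² + 23*(-17))) + 94145 = (60 - 13/(-12 + 2*289 - 391)) + 94145 = (60 - 13/(-12 + 578 - 391)) + 94145 = (60 - 13/175) + 94145 = 10487/175 + 94145 = 16485862/175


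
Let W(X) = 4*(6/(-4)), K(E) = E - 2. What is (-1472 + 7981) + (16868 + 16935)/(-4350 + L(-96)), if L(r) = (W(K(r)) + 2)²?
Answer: 2561473/394 ≈ 6501.2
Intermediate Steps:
K(E) = -2 + E
W(X) = -6 (W(X) = 4*(6*(-¼)) = 4*(-3/2) = -6)
L(r) = 16 (L(r) = (-6 + 2)² = (-4)² = 16)
(-1472 + 7981) + (16868 + 16935)/(-4350 + L(-96)) = (-1472 + 7981) + (16868 + 16935)/(-4350 + 16) = 6509 + 33803/(-4334) = 6509 + 33803*(-1/4334) = 6509 - 3073/394 = 2561473/394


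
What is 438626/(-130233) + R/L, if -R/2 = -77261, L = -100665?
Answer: -21426049972/4369968315 ≈ -4.9030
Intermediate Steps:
R = 154522 (R = -2*(-77261) = 154522)
438626/(-130233) + R/L = 438626/(-130233) + 154522/(-100665) = 438626*(-1/130233) + 154522*(-1/100665) = -438626/130233 - 154522/100665 = -21426049972/4369968315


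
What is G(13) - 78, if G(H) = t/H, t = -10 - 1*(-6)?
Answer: -1018/13 ≈ -78.308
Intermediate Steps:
t = -4 (t = -10 + 6 = -4)
G(H) = -4/H
G(13) - 78 = -4/13 - 78 = -1018/13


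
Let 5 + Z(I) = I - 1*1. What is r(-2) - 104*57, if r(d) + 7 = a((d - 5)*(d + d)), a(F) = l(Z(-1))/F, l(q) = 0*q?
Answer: -5935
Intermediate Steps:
Z(I) = -6 + I (Z(I) = -5 + (I - 1*1) = -5 + (I - 1) = -5 + (-1 + I) = -6 + I)
l(q) = 0
a(F) = 0 (a(F) = 0/F = 0)
r(d) = -7 (r(d) = -7 + 0 = -7)
r(-2) - 104*57 = -7 - 104*57 = -7 - 5928 = -5935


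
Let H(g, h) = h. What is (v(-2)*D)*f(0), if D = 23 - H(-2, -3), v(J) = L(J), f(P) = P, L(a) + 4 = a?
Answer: 0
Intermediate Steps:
L(a) = -4 + a
v(J) = -4 + J
D = 26 (D = 23 - 1*(-3) = 23 + 3 = 26)
(v(-2)*D)*f(0) = ((-4 - 2)*26)*0 = -6*26*0 = -156*0 = 0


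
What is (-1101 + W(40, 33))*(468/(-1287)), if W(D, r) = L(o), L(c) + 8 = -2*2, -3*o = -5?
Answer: 4452/11 ≈ 404.73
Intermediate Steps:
o = 5/3 (o = -⅓*(-5) = 5/3 ≈ 1.6667)
L(c) = -12 (L(c) = -8 - 2*2 = -8 - 4 = -12)
W(D, r) = -12
(-1101 + W(40, 33))*(468/(-1287)) = (-1101 - 12)*(468/(-1287)) = -520884*(-1)/1287 = -1113*(-4/11) = 4452/11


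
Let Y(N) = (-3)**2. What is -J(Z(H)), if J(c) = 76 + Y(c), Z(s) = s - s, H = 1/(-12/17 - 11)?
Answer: -85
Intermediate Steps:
H = -17/199 (H = 1/(-12*1/17 - 11) = 1/(-12/17 - 11) = 1/(-199/17) = -17/199 ≈ -0.085427)
Y(N) = 9
Z(s) = 0
J(c) = 85 (J(c) = 76 + 9 = 85)
-J(Z(H)) = -1*85 = -85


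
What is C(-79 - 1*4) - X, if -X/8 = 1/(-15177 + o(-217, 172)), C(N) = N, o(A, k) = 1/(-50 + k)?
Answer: -153683195/1851593 ≈ -83.000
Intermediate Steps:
X = 976/1851593 (X = -8/(-15177 + 1/(-50 + 172)) = -8/(-15177 + 1/122) = -8/(-1851593/122) = -8*(-122/1851593) = 976/1851593 ≈ 0.00052711)
C(-79 - 1*4) - X = (-79 - 1*4) - 1*976/1851593 = (-79 - 4) - 976/1851593 = -83 - 976/1851593 = -153683195/1851593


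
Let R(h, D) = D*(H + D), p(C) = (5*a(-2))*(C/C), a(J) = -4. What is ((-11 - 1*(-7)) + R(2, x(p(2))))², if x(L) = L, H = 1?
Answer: 141376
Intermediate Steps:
p(C) = -20 (p(C) = (5*(-4))*(C/C) = -20*1 = -20)
R(h, D) = D*(1 + D)
((-11 - 1*(-7)) + R(2, x(p(2))))² = ((-11 - 1*(-7)) - 20*(1 - 20))² = ((-11 + 7) - 20*(-19))² = (-4 + 380)² = 376² = 141376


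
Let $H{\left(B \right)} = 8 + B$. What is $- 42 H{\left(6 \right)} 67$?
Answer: $-39396$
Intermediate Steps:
$- 42 H{\left(6 \right)} 67 = - 42 \left(8 + 6\right) 67 = \left(-42\right) 14 \cdot 67 = \left(-588\right) 67 = -39396$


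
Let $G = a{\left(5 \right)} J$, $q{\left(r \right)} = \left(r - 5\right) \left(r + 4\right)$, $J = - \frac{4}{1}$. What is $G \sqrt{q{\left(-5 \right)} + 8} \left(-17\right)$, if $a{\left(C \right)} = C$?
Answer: $1020 \sqrt{2} \approx 1442.5$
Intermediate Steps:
$J = -4$ ($J = \left(-4\right) 1 = -4$)
$q{\left(r \right)} = \left(-5 + r\right) \left(4 + r\right)$
$G = -20$ ($G = 5 \left(-4\right) = -20$)
$G \sqrt{q{\left(-5 \right)} + 8} \left(-17\right) = - 20 \sqrt{\left(-20 + \left(-5\right)^{2} - -5\right) + 8} \left(-17\right) = - 20 \sqrt{\left(-20 + 25 + 5\right) + 8} \left(-17\right) = - 20 \sqrt{10 + 8} \left(-17\right) = - 20 \sqrt{18} \left(-17\right) = - 20 \cdot 3 \sqrt{2} \left(-17\right) = - 60 \sqrt{2} \left(-17\right) = 1020 \sqrt{2}$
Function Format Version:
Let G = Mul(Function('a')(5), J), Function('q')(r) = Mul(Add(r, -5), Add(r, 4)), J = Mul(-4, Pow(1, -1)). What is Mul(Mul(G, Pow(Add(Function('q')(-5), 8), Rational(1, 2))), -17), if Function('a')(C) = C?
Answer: Mul(1020, Pow(2, Rational(1, 2))) ≈ 1442.5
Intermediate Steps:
J = -4 (J = Mul(-4, 1) = -4)
Function('q')(r) = Mul(Add(-5, r), Add(4, r))
G = -20 (G = Mul(5, -4) = -20)
Mul(Mul(G, Pow(Add(Function('q')(-5), 8), Rational(1, 2))), -17) = Mul(Mul(-20, Pow(Add(Add(-20, Pow(-5, 2), Mul(-1, -5)), 8), Rational(1, 2))), -17) = Mul(Mul(-20, Pow(Add(Add(-20, 25, 5), 8), Rational(1, 2))), -17) = Mul(Mul(-20, Pow(Add(10, 8), Rational(1, 2))), -17) = Mul(Mul(-20, Pow(18, Rational(1, 2))), -17) = Mul(Mul(-20, Mul(3, Pow(2, Rational(1, 2)))), -17) = Mul(Mul(-60, Pow(2, Rational(1, 2))), -17) = Mul(1020, Pow(2, Rational(1, 2)))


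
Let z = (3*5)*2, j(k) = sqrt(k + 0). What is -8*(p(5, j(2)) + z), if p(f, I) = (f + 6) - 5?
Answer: -288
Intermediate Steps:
j(k) = sqrt(k)
p(f, I) = 1 + f (p(f, I) = (6 + f) - 5 = 1 + f)
z = 30 (z = 15*2 = 30)
-8*(p(5, j(2)) + z) = -8*((1 + 5) + 30) = -8*(6 + 30) = -8*36 = -288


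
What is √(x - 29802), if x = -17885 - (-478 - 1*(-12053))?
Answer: I*√59262 ≈ 243.44*I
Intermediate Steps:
x = -29460 (x = -17885 - (-478 + 12053) = -17885 - 1*11575 = -17885 - 11575 = -29460)
√(x - 29802) = √(-29460 - 29802) = √(-59262) = I*√59262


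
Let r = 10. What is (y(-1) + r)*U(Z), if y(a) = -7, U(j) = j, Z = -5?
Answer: -15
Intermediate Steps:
(y(-1) + r)*U(Z) = (-7 + 10)*(-5) = 3*(-5) = -15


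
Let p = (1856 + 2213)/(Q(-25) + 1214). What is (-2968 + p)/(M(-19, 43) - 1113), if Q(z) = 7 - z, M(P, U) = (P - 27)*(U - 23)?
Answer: 3694059/2533118 ≈ 1.4583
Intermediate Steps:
M(P, U) = (-27 + P)*(-23 + U)
p = 4069/1246 (p = (1856 + 2213)/((7 - 1*(-25)) + 1214) = 4069/((7 + 25) + 1214) = 4069/(32 + 1214) = 4069/1246 ≈ 3.2657)
(-2968 + p)/(M(-19, 43) - 1113) = (-2968 + 4069/1246)/((621 - 27*43 - 23*(-19) - 19*43) - 1113) = -3694059/(1246*((621 - 1161 + 437 - 817) - 1113)) = -3694059/(1246*(-920 - 1113)) = -3694059/1246/(-2033) = -3694059/1246*(-1/2033) = 3694059/2533118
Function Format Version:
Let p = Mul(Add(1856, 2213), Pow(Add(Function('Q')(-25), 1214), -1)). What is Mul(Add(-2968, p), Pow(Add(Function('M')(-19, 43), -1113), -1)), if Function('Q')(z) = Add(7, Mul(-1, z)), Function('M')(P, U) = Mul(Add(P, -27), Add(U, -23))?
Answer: Rational(3694059, 2533118) ≈ 1.4583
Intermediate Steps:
Function('M')(P, U) = Mul(Add(-27, P), Add(-23, U))
p = Rational(4069, 1246) (p = Mul(Add(1856, 2213), Pow(Add(Add(7, Mul(-1, -25)), 1214), -1)) = Mul(4069, Pow(Add(Add(7, 25), 1214), -1)) = Mul(4069, Pow(Add(32, 1214), -1)) = Mul(4069, Pow(1246, -1)) = Mul(4069, Rational(1, 1246)) = Rational(4069, 1246) ≈ 3.2657)
Mul(Add(-2968, p), Pow(Add(Function('M')(-19, 43), -1113), -1)) = Mul(Add(-2968, Rational(4069, 1246)), Pow(Add(Add(621, Mul(-27, 43), Mul(-23, -19), Mul(-19, 43)), -1113), -1)) = Mul(Rational(-3694059, 1246), Pow(Add(Add(621, -1161, 437, -817), -1113), -1)) = Mul(Rational(-3694059, 1246), Pow(Add(-920, -1113), -1)) = Mul(Rational(-3694059, 1246), Pow(-2033, -1)) = Mul(Rational(-3694059, 1246), Rational(-1, 2033)) = Rational(3694059, 2533118)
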